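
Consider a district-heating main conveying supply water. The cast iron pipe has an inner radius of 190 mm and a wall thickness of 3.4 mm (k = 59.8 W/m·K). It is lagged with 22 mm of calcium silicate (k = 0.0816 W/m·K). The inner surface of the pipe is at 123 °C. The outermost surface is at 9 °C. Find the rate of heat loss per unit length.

q′ ≈ 542 W/m

Cylindrical conduction, so R = ln(r₂/r₁)/(2πkL) per layer, in series:
R_cast iron pipe wall = ln(193.4/190)/(2π×59.8×1) = 4.72×10^-5 K/W
R_calcium silicate = ln(215.4/193.4)/(2π×0.0816×1) = 0.2101 K/W
R_total = 0.2102 K/W
Q = ΔT/R_total = 114/0.2102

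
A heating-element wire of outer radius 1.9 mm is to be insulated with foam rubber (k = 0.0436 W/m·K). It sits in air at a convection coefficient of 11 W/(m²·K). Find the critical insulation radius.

For a cylinder r_cr = k/h = 0.0436/11
r_cr = 3.96 mm; since the bare radius (1.9 mm) is below r_cr, adding a thin layer of insulation will *increase* heat loss.

r_cr ≈ 3.96 mm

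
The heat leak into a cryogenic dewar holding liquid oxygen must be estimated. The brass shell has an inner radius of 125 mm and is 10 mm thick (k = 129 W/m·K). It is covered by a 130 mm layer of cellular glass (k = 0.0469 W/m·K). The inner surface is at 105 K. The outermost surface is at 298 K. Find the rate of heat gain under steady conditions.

Each spherical layer contributes R = (1/r_i − 1/r_o)/(4πk):
R_brass shell = (1/0.125 − 1/0.135)/(4π×129) = 3.656×10^-4 K/W
R_cellular glass = (1/0.135 − 1/0.265)/(4π×0.0469) = 6.166 K/W
R_total = 6.166 K/W
Q = ΔT/R_total = 193/6.166

Q ≈ 31.3 W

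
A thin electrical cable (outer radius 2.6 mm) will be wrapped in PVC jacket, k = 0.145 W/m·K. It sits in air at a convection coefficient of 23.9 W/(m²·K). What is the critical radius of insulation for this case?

For a cylinder r_cr = k/h = 0.145/23.9
r_cr = 6.07 mm; since the bare radius (2.6 mm) is below r_cr, adding a thin layer of insulation will *increase* heat loss.

r_cr ≈ 6.07 mm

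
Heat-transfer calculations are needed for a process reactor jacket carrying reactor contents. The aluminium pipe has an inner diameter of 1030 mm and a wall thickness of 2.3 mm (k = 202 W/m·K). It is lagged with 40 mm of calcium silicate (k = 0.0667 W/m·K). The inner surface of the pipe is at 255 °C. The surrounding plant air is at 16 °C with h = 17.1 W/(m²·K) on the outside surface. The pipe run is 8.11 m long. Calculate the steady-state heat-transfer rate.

Q ≈ 9970 W

Radial resistances (cylindrical: R_cond = ln(r_o/r_i)/(2πkL), R_conv = 1/(h·2πrL)):
R_aluminium pipe wall = ln(517.3/515)/(2π×202×8.11) = 4.329×10^-7 K/W
R_calcium silicate = ln(557.3/517.3)/(2π×0.0667×8.11) = 0.02191 K/W
R_outer film = 1/(h_o·2πr_oL) = 1/(17.1×2π×0.5573×8.11) = 0.002059 K/W
R_total = 0.02397 K/W
Q = ΔT/R_total = 239/0.02397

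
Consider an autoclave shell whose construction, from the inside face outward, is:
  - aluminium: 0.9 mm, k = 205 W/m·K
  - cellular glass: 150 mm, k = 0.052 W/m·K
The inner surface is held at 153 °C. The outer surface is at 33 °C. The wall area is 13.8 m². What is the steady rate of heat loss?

Q ≈ 574 W

Using the resistance-network approach (series):
R_aluminium = L/(kA) = 0.0009/(205×13.8) = 3.181×10^-7 K/W
R_cellular glass = L/(kA) = 0.15/(0.052×13.8) = 0.209 K/W
R_total = 0.209 K/W
Q = ΔT / R_total = 120 / 0.209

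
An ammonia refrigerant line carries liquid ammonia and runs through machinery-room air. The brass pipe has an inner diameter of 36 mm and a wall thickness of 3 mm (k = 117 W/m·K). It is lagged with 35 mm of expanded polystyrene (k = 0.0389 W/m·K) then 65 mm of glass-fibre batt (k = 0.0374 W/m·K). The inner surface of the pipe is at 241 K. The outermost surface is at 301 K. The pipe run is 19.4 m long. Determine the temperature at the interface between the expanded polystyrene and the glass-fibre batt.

T ≈ 274 K

For a radial system each layer contributes R = ln(r_out/r_in)/(2πkL); films add R = 1/(hA).
R_brass pipe wall = ln(21/18)/(2π×117×19.4) = 1.081×10^-5 K/W
R_expanded polystyrene = ln(56/21)/(2π×0.0389×19.4) = 0.2069 K/W
R_glass-fibre batt = ln(121/56)/(2π×0.0374×19.4) = 0.169 K/W
R_total = 0.3759 K/W
Q = ΔT/R_total = 60/0.3759
Q = 160 W
T_interface = T_inner + Q·ΣR(inner→interface) = 241 + 160×0.2069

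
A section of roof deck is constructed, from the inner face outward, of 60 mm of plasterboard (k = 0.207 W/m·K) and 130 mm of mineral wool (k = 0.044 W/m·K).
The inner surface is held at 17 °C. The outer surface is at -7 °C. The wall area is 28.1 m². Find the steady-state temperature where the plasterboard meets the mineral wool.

Treating each layer as a thermal resistance in series:
R_plasterboard = L/(kA) = 0.06/(0.207×28.1) = 0.01032 K/W
R_mineral wool = L/(kA) = 0.13/(0.044×28.1) = 0.1051 K/W
R_total = 0.1155 K/W;  Q = ΔT/R_total = 24/0.1155 = 207.9 W
T_interface = T_inner − Q·ΣR(inner→interface) = 17 − 208×0.01032

T ≈ 14.9 °C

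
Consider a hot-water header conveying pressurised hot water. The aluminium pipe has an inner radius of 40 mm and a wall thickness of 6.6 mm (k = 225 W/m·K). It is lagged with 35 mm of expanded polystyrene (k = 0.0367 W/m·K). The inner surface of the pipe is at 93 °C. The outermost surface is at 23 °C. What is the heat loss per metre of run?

Radial resistances (cylindrical: R_cond = ln(r_o/r_i)/(2πkL), R_conv = 1/(h·2πrL)):
R_aluminium pipe wall = ln(46.6/40)/(2π×225×1) = 1.08×10^-4 K/W
R_expanded polystyrene = ln(81.6/46.6)/(2π×0.0367×1) = 2.43 K/W
R_total = 2.43 K/W
Q = ΔT/R_total = 70/2.43

q′ ≈ 28.8 W/m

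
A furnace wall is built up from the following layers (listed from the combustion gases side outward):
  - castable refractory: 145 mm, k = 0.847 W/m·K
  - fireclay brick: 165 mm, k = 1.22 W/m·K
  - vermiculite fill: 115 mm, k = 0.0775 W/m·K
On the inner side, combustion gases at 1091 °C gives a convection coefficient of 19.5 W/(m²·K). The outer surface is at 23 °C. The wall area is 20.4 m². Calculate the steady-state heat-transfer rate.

Thermal resistances in series:
R_inner film = 1/(h_i·A) = 1/(19.5×20.4) = 0.002514 K/W
R_castable refractory = L/(kA) = 0.145/(0.847×20.4) = 0.008392 K/W
R_fireclay brick = L/(kA) = 0.165/(1.22×20.4) = 0.00663 K/W
R_vermiculite fill = L/(kA) = 0.115/(0.0775×20.4) = 0.07274 K/W
R_total = 0.09027 K/W
Q = ΔT / R_total = 1068 / 0.09027

Q ≈ 11800 W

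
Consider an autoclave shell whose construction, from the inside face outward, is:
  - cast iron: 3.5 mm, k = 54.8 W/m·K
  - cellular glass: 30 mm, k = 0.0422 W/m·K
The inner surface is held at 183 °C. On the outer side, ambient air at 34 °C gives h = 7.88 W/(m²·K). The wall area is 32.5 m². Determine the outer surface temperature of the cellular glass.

T ≈ 56.6 °C

Treating each layer as a thermal resistance in series:
R_cast iron = L/(kA) = 0.0035/(54.8×32.5) = 1.965×10^-6 K/W
R_cellular glass = L/(kA) = 0.03/(0.0422×32.5) = 0.02187 K/W
R_outer film = 1/(h_o·A) = 1/(7.88×32.5) = 0.003905 K/W
R_total = 0.02578 K/W;  Q = ΔT/R_total = 149/0.02578 = 5780 W
T_interface = T_inner − Q·ΣR(inner→interface) = 183 − 5780×0.02188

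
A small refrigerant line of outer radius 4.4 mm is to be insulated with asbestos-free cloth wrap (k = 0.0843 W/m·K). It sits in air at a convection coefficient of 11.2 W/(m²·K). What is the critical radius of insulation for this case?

For a cylinder r_cr = k/h = 0.0843/11.2
r_cr = 7.53 mm; since the bare radius (4.4 mm) is below r_cr, adding a thin layer of insulation will *increase* heat loss.

r_cr ≈ 7.53 mm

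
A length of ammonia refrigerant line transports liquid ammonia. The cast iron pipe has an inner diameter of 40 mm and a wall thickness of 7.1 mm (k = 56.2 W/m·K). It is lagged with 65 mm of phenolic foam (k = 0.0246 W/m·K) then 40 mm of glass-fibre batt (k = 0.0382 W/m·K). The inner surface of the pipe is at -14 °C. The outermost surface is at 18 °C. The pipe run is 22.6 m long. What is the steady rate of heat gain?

Treating each annulus and film as a series resistance:
R_cast iron pipe wall = ln(27.1/20)/(2π×56.2×22.6) = 3.807×10^-5 K/W
R_phenolic foam = ln(92.1/27.1)/(2π×0.0246×22.6) = 0.3502 K/W
R_glass-fibre batt = ln(132.1/92.1)/(2π×0.0382×22.6) = 0.06649 K/W
R_total = 0.4167 K/W
Q = ΔT/R_total = 32/0.4167

Q ≈ 76.8 W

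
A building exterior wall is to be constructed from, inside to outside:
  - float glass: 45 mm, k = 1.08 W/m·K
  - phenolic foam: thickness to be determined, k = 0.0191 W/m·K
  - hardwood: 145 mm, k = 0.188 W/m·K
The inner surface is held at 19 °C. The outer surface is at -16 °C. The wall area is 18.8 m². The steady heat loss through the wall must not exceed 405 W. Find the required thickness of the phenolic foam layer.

L ≈ 15.5 mm

Using the resistance-network approach (series):
R_float glass = L/(kA) = 0.045/(1.08×18.8) = 0.002216 K/W
R_hardwood = L/(kA) = 0.145/(0.188×18.8) = 0.04103 K/W
Sum of the known resistances R_other = 0.04324 K/W
Required total resistance R_tot = ΔT/Q_allow = 35/405 = 0.08642 K/W
R_phenolic foam = R_tot − R_other = 0.04318 K/W
L = R·k·A = 0.04318×0.0191×18.8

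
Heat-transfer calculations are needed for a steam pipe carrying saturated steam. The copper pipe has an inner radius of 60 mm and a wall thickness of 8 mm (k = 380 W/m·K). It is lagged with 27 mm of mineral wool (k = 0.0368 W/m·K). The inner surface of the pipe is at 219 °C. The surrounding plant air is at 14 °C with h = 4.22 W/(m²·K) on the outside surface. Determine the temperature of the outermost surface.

Per-layer cylindrical resistances, series-summed:
R_copper pipe wall = ln(68/60)/(2π×380×1) = 5.242×10^-5 K/W
R_mineral wool = ln(95/68)/(2π×0.0368×1) = 1.446 K/W
R_outer film = 1/(h_o·2πr_oL) = 1/(4.22×2π×0.095×1) = 0.397 K/W
R_total = 1.843 K/W
Q = ΔT/R_total = 205/1.843
Q = 111 W/m
T_interface = T_inner − Q·ΣR(inner→interface) = 219 − 111×1.446

T ≈ 58.2 °C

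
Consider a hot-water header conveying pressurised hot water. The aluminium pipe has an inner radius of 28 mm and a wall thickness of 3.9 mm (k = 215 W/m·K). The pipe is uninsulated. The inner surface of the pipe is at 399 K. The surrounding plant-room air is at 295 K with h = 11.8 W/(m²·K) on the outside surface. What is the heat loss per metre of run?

Radial resistances (cylindrical: R_cond = ln(r_o/r_i)/(2πkL), R_conv = 1/(h·2πrL)):
R_aluminium pipe wall = ln(31.9/28)/(2π×215×1) = 9.653×10^-5 K/W
R_outer film = 1/(h_o·2πr_oL) = 1/(11.8×2π×0.0319×1) = 0.4228 K/W
R_total = 0.4229 K/W
Q = ΔT/R_total = 104/0.4229

q′ ≈ 246 W/m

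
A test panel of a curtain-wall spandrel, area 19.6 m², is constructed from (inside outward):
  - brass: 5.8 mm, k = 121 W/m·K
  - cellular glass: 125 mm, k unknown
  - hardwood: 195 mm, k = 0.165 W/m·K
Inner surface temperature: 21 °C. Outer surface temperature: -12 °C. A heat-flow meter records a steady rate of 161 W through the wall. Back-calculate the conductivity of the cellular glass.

k ≈ 0.0441 W/(m·K)

Treating each layer as a thermal resistance in series:
R_brass = L/(kA) = 0.0058/(121×19.6) = 2.446×10^-6 K/W
R_hardwood = L/(kA) = 0.195/(0.165×19.6) = 0.0603 K/W
Sum of known resistances R_other = 0.0603 K/W
Total R = ΔT/Q = 33/161 = 0.205 K/W
R_cellular glass = R_total − R_other = 0.1447 K/W
k = L/(R·A) = 0.125/(0.1447×19.6)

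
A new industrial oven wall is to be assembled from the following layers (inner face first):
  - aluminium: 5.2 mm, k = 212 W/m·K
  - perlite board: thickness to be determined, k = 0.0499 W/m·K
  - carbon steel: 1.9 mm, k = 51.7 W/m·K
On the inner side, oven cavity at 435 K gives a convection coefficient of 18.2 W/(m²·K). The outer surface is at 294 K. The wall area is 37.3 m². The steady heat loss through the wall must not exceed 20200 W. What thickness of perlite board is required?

Using the resistance-network approach (series):
R_inner film = 1/(h_i·A) = 1/(18.2×37.3) = 0.001473 K/W
R_aluminium = L/(kA) = 0.0052/(212×37.3) = 6.576×10^-7 K/W
R_carbon steel = L/(kA) = 0.0019/(51.7×37.3) = 9.853×10^-7 K/W
Sum of the known resistances R_other = 0.001475 K/W
Required total resistance R_tot = ΔT/Q_allow = 141/20200 = 0.00698 K/W
R_perlite board = R_tot − R_other = 0.005505 K/W
L = R·k·A = 0.005505×0.0499×37.3

L ≈ 10.2 mm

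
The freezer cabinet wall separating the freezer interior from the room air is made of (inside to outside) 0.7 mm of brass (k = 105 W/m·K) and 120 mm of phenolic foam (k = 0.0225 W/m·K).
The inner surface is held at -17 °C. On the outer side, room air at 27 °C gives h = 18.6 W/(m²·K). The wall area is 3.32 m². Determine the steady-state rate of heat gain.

Q ≈ 27.1 W

Treating each layer as a thermal resistance in series:
R_brass = L/(kA) = 0.0007/(105×3.32) = 2.008×10^-6 K/W
R_phenolic foam = L/(kA) = 0.12/(0.0225×3.32) = 1.606 K/W
R_outer film = 1/(h_o·A) = 1/(18.6×3.32) = 0.01619 K/W
R_total = 1.623 K/W
Q = ΔT / R_total = 44 / 1.623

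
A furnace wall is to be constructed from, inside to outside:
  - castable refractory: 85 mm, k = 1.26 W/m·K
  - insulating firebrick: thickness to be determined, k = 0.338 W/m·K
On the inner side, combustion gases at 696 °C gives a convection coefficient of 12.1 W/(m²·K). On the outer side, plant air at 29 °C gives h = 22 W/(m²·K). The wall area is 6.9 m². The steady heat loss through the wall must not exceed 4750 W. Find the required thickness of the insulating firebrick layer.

Treating each layer as a thermal resistance in series:
R_inner film = 1/(h_i·A) = 1/(12.1×6.9) = 0.01198 K/W
R_castable refractory = L/(kA) = 0.085/(1.26×6.9) = 0.009777 K/W
R_outer film = 1/(h_o·A) = 1/(22×6.9) = 0.006588 K/W
Sum of the known resistances R_other = 0.02834 K/W
Required total resistance R_tot = ΔT/Q_allow = 667/4750 = 0.1404 K/W
R_insulating firebrick = R_tot − R_other = 0.1121 K/W
L = R·k·A = 0.1121×0.338×6.9

L ≈ 261 mm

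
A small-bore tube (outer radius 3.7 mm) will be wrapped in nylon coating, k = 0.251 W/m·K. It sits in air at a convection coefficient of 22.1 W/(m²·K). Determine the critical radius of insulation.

For a cylinder r_cr = k/h = 0.251/22.1
r_cr = 11.4 mm; since the bare radius (3.7 mm) is below r_cr, adding a thin layer of insulation will *increase* heat loss.

r_cr ≈ 11.4 mm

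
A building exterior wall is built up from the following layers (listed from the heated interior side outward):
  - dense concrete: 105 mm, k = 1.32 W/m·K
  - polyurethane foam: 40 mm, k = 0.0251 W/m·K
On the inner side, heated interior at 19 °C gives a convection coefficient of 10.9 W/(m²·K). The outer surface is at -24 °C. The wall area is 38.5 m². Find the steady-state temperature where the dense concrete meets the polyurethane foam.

Series thermal resistances:
R_inner film = 1/(h_i·A) = 1/(10.9×38.5) = 0.002383 K/W
R_dense concrete = L/(kA) = 0.105/(1.32×38.5) = 0.002066 K/W
R_polyurethane foam = L/(kA) = 0.04/(0.0251×38.5) = 0.04139 K/W
R_total = 0.04584 K/W;  Q = ΔT/R_total = 43/0.04584 = 938 W
T_interface = T_inner − Q·ΣR(inner→interface) = 19 − 938×0.004449

T ≈ 14.8 °C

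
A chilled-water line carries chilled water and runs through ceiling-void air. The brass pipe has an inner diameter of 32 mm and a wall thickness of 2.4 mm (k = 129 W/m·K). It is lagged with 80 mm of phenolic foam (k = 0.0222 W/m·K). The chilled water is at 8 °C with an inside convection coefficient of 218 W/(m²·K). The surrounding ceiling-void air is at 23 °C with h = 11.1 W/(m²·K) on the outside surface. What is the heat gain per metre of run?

q′ ≈ 1.23 W/m

Per-layer cylindrical resistances, series-summed:
R_inner film = 1/(h_i·2πr₁L) = 1/(218×2π×0.016×1) = 0.04563 K/W
R_brass pipe wall = ln(18.4/16)/(2π×129×1) = 1.724×10^-4 K/W
R_phenolic foam = ln(98.4/18.4)/(2π×0.0222×1) = 12.02 K/W
R_outer film = 1/(h_o·2πr_oL) = 1/(11.1×2π×0.0984×1) = 0.1457 K/W
R_total = 12.21 K/W
Q = ΔT/R_total = 15/12.21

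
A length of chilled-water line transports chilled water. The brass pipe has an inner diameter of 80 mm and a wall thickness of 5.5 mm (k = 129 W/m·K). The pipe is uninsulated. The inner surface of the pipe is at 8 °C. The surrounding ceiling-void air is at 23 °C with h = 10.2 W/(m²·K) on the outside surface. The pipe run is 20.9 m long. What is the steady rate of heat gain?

Q ≈ 914 W

Radial resistances (cylindrical: R_cond = ln(r_o/r_i)/(2πkL), R_conv = 1/(h·2πrL)):
R_brass pipe wall = ln(45.5/40)/(2π×129×20.9) = 7.605×10^-6 K/W
R_outer film = 1/(h_o·2πr_oL) = 1/(10.2×2π×0.0455×20.9) = 0.01641 K/W
R_total = 0.01642 K/W
Q = ΔT/R_total = 15/0.01642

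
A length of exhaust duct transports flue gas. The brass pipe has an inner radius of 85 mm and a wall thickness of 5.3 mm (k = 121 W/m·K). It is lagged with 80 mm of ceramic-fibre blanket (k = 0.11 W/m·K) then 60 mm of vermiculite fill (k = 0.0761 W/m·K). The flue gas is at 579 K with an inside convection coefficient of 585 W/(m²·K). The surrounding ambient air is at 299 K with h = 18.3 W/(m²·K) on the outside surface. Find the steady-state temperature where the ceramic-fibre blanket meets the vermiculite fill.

T ≈ 417 K

For a radial system each layer contributes R = ln(r_out/r_in)/(2πkL); films add R = 1/(hA).
R_inner film = 1/(h_i·2πr₁L) = 1/(585×2π×0.085×1) = 0.003201 K/W
R_brass pipe wall = ln(90.3/85)/(2π×121×1) = 7.956×10^-5 K/W
R_ceramic-fibre blanket = ln(170.3/90.3)/(2π×0.11×1) = 0.9179 K/W
R_vermiculite fill = ln(230.3/170.3)/(2π×0.0761×1) = 0.6312 K/W
R_outer film = 1/(h_o·2πr_oL) = 1/(18.3×2π×0.2303×1) = 0.03776 K/W
R_total = 1.59 K/W
Q = ΔT/R_total = 280/1.59
Q = 176 W/m
T_interface = T_inner − Q·ΣR(inner→interface) = 579 − 176×0.9212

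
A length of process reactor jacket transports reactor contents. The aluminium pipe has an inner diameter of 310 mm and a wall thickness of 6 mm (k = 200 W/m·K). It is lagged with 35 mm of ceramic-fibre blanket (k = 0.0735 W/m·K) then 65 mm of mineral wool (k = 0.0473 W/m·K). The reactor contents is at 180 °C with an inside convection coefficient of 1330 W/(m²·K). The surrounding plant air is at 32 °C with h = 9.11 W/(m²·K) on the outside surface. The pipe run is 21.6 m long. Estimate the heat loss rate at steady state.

Q ≈ 2190 W

Radial resistances (cylindrical: R_cond = ln(r_o/r_i)/(2πkL), R_conv = 1/(h·2πrL)):
R_inner film = 1/(h_i·2πr₁L) = 1/(1330×2π×0.155×21.6) = 3.574×10^-5 K/W
R_aluminium pipe wall = ln(161/155)/(2π×200×21.6) = 1.399×10^-6 K/W
R_ceramic-fibre blanket = ln(196/161)/(2π×0.0735×21.6) = 0.01972 K/W
R_mineral wool = ln(261/196)/(2π×0.0473×21.6) = 0.04462 K/W
R_outer film = 1/(h_o·2πr_oL) = 1/(9.11×2π×0.261×21.6) = 0.003099 K/W
R_total = 0.06747 K/W
Q = ΔT/R_total = 148/0.06747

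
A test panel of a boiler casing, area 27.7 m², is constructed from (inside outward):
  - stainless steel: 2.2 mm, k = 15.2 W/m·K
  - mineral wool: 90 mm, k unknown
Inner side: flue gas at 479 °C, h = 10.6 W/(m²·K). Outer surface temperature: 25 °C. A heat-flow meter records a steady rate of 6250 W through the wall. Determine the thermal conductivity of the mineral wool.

Series thermal resistances:
R_inner film = 1/(h_i·A) = 1/(10.6×27.7) = 0.003406 K/W
R_stainless steel = L/(kA) = 0.0022/(15.2×27.7) = 5.225×10^-6 K/W
Sum of known resistances R_other = 0.003411 K/W
Total R = ΔT/Q = 454/6250 = 0.07264 K/W
R_mineral wool = R_total − R_other = 0.06923 K/W
k = L/(R·A) = 0.09/(0.06923×27.7)

k ≈ 0.0469 W/(m·K)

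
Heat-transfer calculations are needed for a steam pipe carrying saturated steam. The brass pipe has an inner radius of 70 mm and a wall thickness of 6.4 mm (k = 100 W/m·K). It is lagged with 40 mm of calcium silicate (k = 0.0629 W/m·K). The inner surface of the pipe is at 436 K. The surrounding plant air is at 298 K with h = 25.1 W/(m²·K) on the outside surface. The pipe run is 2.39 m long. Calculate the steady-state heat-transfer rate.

Q ≈ 294 W

Per-layer cylindrical resistances, series-summed:
R_brass pipe wall = ln(76.4/70)/(2π×100×2.39) = 5.826×10^-5 K/W
R_calcium silicate = ln(116.4/76.4)/(2π×0.0629×2.39) = 0.4458 K/W
R_outer film = 1/(h_o·2πr_oL) = 1/(25.1×2π×0.1164×2.39) = 0.02279 K/W
R_total = 0.4686 K/W
Q = ΔT/R_total = 138/0.4686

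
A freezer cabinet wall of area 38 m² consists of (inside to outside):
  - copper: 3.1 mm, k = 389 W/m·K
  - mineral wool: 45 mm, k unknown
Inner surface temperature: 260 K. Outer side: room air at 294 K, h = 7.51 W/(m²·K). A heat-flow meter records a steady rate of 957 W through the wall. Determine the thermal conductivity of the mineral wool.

Thermal resistances in series:
R_copper = L/(kA) = 0.0031/(389×38) = 2.097×10^-7 K/W
R_outer film = 1/(h_o·A) = 1/(7.51×38) = 0.003504 K/W
Sum of known resistances R_other = 0.003504 K/W
Total R = ΔT/Q = 34/957 = 0.03553 K/W
R_mineral wool = R_total − R_other = 0.03202 K/W
k = L/(R·A) = 0.045/(0.03202×38)

k ≈ 0.037 W/(m·K)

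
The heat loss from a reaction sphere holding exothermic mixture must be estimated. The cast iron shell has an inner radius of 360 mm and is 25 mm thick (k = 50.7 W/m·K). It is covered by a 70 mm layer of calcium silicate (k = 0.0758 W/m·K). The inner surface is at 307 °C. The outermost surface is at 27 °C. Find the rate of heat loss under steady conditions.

Q ≈ 667 W

Spherical conduction: R = (1/r_in − 1/r_out)/(4πk) per layer; series-sum.
R_cast iron shell = (1/0.36 − 1/0.385)/(4π×50.7) = 2.831×10^-4 K/W
R_calcium silicate = (1/0.385 − 1/0.455)/(4π×0.0758) = 0.4195 K/W
R_total = 0.4198 K/W
Q = ΔT/R_total = 280/0.4198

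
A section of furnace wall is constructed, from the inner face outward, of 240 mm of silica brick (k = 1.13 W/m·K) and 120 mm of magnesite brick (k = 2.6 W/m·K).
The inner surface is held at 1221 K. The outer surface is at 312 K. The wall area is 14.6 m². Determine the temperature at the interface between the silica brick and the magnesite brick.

T ≈ 474 K

Treating each layer as a thermal resistance in series:
R_silica brick = L/(kA) = 0.24/(1.13×14.6) = 0.01455 K/W
R_magnesite brick = L/(kA) = 0.12/(2.6×14.6) = 0.003161 K/W
R_total = 0.01771 K/W;  Q = ΔT/R_total = 909/0.01771 = 51330 W
T_interface = T_inner − Q·ΣR(inner→interface) = 1221 − 51300×0.01455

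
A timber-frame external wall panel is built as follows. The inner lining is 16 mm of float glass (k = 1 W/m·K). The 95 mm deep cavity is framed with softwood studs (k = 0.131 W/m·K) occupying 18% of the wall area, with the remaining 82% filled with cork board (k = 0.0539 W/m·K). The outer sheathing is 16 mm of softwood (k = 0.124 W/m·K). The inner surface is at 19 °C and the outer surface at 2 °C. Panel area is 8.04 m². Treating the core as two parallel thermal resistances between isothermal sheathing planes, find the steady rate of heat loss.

Sheathing layers in series; stud and cavity paths in parallel between them.
R_inner = 0.016/(1×8.04) = 0.00199 K/W
R_stud  = 0.095/(0.131×0.18×8.04) = 0.5011 K/W
R_cav   = 0.095/(0.0539×0.82×8.04) = 0.2673 K/W
1/R_core = 1/R_stud + 1/R_cav → R_core = 0.1743 K/W
R_outer = 0.016/(0.124×8.04) = 0.01605 K/W
R_total = 0.1924 K/W
Q = ΔT/R_total = 17/0.1924

Q ≈ 88.4 W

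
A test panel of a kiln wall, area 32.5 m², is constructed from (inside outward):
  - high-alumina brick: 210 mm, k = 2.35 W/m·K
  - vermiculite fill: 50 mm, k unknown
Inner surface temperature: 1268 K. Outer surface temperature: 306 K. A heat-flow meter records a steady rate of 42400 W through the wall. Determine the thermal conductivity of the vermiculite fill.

k ≈ 0.0772 W/(m·K)

Series thermal resistances:
R_high-alumina brick = L/(kA) = 0.21/(2.35×32.5) = 0.00275 K/W
Sum of known resistances R_other = 0.00275 K/W
Total R = ΔT/Q = 962/42400 = 0.02269 K/W
R_vermiculite fill = R_total − R_other = 0.01994 K/W
k = L/(R·A) = 0.05/(0.01994×32.5)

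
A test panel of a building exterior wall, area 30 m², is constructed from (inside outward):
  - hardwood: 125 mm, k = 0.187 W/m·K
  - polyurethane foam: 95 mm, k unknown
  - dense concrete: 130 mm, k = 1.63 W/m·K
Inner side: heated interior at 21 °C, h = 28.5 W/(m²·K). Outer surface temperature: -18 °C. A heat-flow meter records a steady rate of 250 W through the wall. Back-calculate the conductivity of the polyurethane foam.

Treating each layer as a thermal resistance in series:
R_inner film = 1/(h_i·A) = 1/(28.5×30) = 0.00117 K/W
R_hardwood = L/(kA) = 0.125/(0.187×30) = 0.02228 K/W
R_dense concrete = L/(kA) = 0.13/(1.63×30) = 0.002658 K/W
Sum of known resistances R_other = 0.02611 K/W
Total R = ΔT/Q = 39/250 = 0.156 K/W
R_polyurethane foam = R_total − R_other = 0.1299 K/W
k = L/(R·A) = 0.095/(0.1299×30)

k ≈ 0.0244 W/(m·K)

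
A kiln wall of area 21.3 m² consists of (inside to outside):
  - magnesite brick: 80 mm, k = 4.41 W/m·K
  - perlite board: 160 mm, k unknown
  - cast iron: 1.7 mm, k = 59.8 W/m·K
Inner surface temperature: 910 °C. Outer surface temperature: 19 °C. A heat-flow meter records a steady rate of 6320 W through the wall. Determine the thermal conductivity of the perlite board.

k ≈ 0.0536 W/(m·K)

Series thermal resistances:
R_magnesite brick = L/(kA) = 0.08/(4.41×21.3) = 8.517×10^-4 K/W
R_cast iron = L/(kA) = 0.0017/(59.8×21.3) = 1.335×10^-6 K/W
Sum of known resistances R_other = 8.53×10^-4 K/W
Total R = ΔT/Q = 891/6320 = 0.141 K/W
R_perlite board = R_total − R_other = 0.1401 K/W
k = L/(R·A) = 0.16/(0.1401×21.3)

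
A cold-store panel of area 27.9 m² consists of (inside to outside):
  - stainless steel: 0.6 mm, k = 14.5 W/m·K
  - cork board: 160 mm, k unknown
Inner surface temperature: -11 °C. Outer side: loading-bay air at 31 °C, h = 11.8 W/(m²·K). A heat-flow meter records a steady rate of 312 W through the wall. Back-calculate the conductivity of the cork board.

Using the resistance-network approach (series):
R_stainless steel = L/(kA) = 0.0006/(14.5×27.9) = 1.483×10^-6 K/W
R_outer film = 1/(h_o·A) = 1/(11.8×27.9) = 0.003037 K/W
Sum of known resistances R_other = 0.003039 K/W
Total R = ΔT/Q = 42/312 = 0.1346 K/W
R_cork board = R_total − R_other = 0.1316 K/W
k = L/(R·A) = 0.16/(0.1316×27.9)

k ≈ 0.0436 W/(m·K)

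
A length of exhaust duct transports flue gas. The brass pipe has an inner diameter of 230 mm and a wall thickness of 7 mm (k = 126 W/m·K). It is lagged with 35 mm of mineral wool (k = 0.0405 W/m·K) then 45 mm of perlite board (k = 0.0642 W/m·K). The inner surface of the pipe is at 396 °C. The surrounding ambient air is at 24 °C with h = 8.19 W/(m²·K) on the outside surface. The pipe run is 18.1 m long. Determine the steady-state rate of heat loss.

Q ≈ 3930 W

Radial resistances (cylindrical: R_cond = ln(r_o/r_i)/(2πkL), R_conv = 1/(h·2πrL)):
R_brass pipe wall = ln(122/115)/(2π×126×18.1) = 4.124×10^-6 K/W
R_mineral wool = ln(157/122)/(2π×0.0405×18.1) = 0.05476 K/W
R_perlite board = ln(202/157)/(2π×0.0642×18.1) = 0.03452 K/W
R_outer film = 1/(h_o·2πr_oL) = 1/(8.19×2π×0.202×18.1) = 0.005315 K/W
R_total = 0.0946 K/W
Q = ΔT/R_total = 372/0.0946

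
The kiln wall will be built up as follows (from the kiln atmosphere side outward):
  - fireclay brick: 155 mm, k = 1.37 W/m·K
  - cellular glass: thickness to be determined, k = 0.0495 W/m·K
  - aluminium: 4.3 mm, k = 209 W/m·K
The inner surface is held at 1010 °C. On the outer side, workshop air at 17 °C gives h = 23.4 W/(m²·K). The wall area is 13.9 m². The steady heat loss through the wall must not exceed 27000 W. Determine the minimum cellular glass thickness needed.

Using the resistance-network approach (series):
R_fireclay brick = L/(kA) = 0.155/(1.37×13.9) = 0.008139 K/W
R_aluminium = L/(kA) = 0.0043/(209×13.9) = 1.48×10^-6 K/W
R_outer film = 1/(h_o·A) = 1/(23.4×13.9) = 0.003074 K/W
Sum of the known resistances R_other = 0.01122 K/W
Required total resistance R_tot = ΔT/Q_allow = 993/27000 = 0.03678 K/W
R_cellular glass = R_tot − R_other = 0.02556 K/W
L = R·k·A = 0.02556×0.0495×13.9

L ≈ 17.6 mm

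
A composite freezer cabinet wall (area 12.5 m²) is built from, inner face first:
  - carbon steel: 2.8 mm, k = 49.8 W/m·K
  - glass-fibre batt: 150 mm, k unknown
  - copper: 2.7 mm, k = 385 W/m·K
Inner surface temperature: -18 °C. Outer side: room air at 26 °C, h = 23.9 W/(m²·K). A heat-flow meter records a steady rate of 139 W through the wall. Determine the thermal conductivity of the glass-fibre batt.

k ≈ 0.0383 W/(m·K)

Thermal resistances in series:
R_carbon steel = L/(kA) = 0.0028/(49.8×12.5) = 4.498×10^-6 K/W
R_copper = L/(kA) = 0.0027/(385×12.5) = 5.61×10^-7 K/W
R_outer film = 1/(h_o·A) = 1/(23.9×12.5) = 0.003347 K/W
Sum of known resistances R_other = 0.003352 K/W
Total R = ΔT/Q = 44/139 = 0.3165 K/W
R_glass-fibre batt = R_total − R_other = 0.3132 K/W
k = L/(R·A) = 0.15/(0.3132×12.5)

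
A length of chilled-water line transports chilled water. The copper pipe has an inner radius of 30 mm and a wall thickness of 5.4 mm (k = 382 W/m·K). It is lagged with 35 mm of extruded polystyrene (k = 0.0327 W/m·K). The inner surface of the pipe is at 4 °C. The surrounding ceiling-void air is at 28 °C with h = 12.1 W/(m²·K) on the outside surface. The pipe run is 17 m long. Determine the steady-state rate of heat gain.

Q ≈ 115 W

Cylindrical conduction, so R = ln(r₂/r₁)/(2πkL) per layer, in series:
R_copper pipe wall = ln(35.4/30)/(2π×382×17) = 4.056×10^-6 K/W
R_extruded polystyrene = ln(70.4/35.4)/(2π×0.0327×17) = 0.1968 K/W
R_outer film = 1/(h_o·2πr_oL) = 1/(12.1×2π×0.0704×17) = 0.01099 K/W
R_total = 0.2078 K/W
Q = ΔT/R_total = 24/0.2078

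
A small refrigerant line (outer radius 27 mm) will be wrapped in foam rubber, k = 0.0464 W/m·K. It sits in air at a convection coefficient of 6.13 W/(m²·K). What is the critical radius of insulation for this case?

r_cr ≈ 7.57 mm

For a cylinder r_cr = k/h = 0.0464/6.13
r_cr = 7.57 mm; since the bare radius (27 mm) is above r_cr, any added insulation will reduce heat loss.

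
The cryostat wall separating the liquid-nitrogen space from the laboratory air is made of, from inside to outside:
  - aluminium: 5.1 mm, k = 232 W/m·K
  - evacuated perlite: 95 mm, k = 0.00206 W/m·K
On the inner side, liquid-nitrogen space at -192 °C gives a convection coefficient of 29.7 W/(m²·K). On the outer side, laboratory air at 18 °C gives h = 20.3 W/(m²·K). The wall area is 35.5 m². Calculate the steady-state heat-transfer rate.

Q ≈ 161 W

Thermal resistances in series:
R_inner film = 1/(h_i·A) = 1/(29.7×35.5) = 9.485×10^-4 K/W
R_aluminium = L/(kA) = 0.0051/(232×35.5) = 6.192×10^-7 K/W
R_evacuated perlite = L/(kA) = 0.095/(0.00206×35.5) = 1.299 K/W
R_outer film = 1/(h_o·A) = 1/(20.3×35.5) = 0.001388 K/W
R_total = 1.301 K/W
Q = ΔT / R_total = 210 / 1.301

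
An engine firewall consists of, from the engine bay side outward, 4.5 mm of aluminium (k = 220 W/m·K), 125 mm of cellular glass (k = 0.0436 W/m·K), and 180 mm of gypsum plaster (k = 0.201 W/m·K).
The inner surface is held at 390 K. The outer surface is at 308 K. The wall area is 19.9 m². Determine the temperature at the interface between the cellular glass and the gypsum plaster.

Using the resistance-network approach (series):
R_aluminium = L/(kA) = 0.0045/(220×19.9) = 1.028×10^-6 K/W
R_cellular glass = L/(kA) = 0.125/(0.0436×19.9) = 0.1441 K/W
R_gypsum plaster = L/(kA) = 0.18/(0.201×19.9) = 0.045 K/W
R_total = 0.1891 K/W;  Q = ΔT/R_total = 82/0.1891 = 433.7 W
T_interface = T_inner − Q·ΣR(inner→interface) = 390 − 434×0.1441

T ≈ 328 K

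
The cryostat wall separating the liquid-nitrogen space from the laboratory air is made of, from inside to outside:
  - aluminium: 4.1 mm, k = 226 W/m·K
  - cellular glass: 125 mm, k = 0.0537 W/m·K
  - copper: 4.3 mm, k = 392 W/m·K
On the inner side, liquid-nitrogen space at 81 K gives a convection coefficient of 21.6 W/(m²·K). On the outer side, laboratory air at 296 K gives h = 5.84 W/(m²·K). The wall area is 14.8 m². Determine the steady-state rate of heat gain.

Treating each layer as a thermal resistance in series:
R_inner film = 1/(h_i·A) = 1/(21.6×14.8) = 0.003128 K/W
R_aluminium = L/(kA) = 0.0041/(226×14.8) = 1.226×10^-6 K/W
R_cellular glass = L/(kA) = 0.125/(0.0537×14.8) = 0.1573 K/W
R_copper = L/(kA) = 0.0043/(392×14.8) = 7.412×10^-7 K/W
R_outer film = 1/(h_o·A) = 1/(5.84×14.8) = 0.01157 K/W
R_total = 0.172 K/W
Q = ΔT / R_total = 215 / 0.172

Q ≈ 1250 W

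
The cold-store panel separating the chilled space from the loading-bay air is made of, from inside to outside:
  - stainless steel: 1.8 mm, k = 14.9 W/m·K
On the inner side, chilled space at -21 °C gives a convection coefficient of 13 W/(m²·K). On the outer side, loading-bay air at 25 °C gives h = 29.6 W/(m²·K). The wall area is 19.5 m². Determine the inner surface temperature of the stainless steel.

Series thermal resistances:
R_inner film = 1/(h_i·A) = 1/(13×19.5) = 0.003945 K/W
R_stainless steel = L/(kA) = 0.0018/(14.9×19.5) = 6.195×10^-6 K/W
R_outer film = 1/(h_o·A) = 1/(29.6×19.5) = 0.001733 K/W
R_total = 0.005683 K/W;  Q = ΔT/R_total = 46/0.005683 = 8094 W
T_interface = T_inner + Q·ΣR(inner→interface) = -21 + 8090×0.003945

T ≈ 10.9 °C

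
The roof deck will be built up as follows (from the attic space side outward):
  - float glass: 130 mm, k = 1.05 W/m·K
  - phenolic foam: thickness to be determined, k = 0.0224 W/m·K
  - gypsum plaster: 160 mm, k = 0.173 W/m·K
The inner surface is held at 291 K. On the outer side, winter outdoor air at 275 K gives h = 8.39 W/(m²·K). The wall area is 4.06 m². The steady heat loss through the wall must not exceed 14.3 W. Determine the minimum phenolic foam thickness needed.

Series thermal resistances:
R_float glass = L/(kA) = 0.13/(1.05×4.06) = 0.03049 K/W
R_gypsum plaster = L/(kA) = 0.16/(0.173×4.06) = 0.2278 K/W
R_outer film = 1/(h_o·A) = 1/(8.39×4.06) = 0.02936 K/W
Sum of the known resistances R_other = 0.2876 K/W
Required total resistance R_tot = ΔT/Q_allow = 16/14.3 = 1.119 K/W
R_phenolic foam = R_tot − R_other = 0.8312 K/W
L = R·k·A = 0.8312×0.0224×4.06

L ≈ 75.6 mm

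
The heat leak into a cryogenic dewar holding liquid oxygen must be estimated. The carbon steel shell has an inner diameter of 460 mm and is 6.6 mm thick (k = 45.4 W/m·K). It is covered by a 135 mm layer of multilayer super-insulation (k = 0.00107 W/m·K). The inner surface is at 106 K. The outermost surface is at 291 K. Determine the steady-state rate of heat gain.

Each spherical layer contributes R = (1/r_i − 1/r_o)/(4πk):
R_carbon steel shell = (1/0.23 − 1/0.2366)/(4π×45.4) = 2.126×10^-4 K/W
R_multilayer super-insulation = (1/0.2366 − 1/0.3716)/(4π×0.00107) = 114.2 K/W
R_total = 114.2 K/W
Q = ΔT/R_total = 185/114.2

Q ≈ 1.62 W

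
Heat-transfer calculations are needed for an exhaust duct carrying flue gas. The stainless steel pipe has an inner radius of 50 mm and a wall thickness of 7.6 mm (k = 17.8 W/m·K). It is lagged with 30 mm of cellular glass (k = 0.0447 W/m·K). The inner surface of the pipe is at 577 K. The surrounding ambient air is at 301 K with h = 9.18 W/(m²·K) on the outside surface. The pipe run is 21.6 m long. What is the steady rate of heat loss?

For a radial system each layer contributes R = ln(r_out/r_in)/(2πkL); films add R = 1/(hA).
R_stainless steel pipe wall = ln(57.6/50)/(2π×17.8×21.6) = 5.857×10^-5 K/W
R_cellular glass = ln(87.6/57.6)/(2π×0.0447×21.6) = 0.06911 K/W
R_outer film = 1/(h_o·2πr_oL) = 1/(9.18×2π×0.0876×21.6) = 0.009163 K/W
R_total = 0.07833 K/W
Q = ΔT/R_total = 276/0.07833

Q ≈ 3520 W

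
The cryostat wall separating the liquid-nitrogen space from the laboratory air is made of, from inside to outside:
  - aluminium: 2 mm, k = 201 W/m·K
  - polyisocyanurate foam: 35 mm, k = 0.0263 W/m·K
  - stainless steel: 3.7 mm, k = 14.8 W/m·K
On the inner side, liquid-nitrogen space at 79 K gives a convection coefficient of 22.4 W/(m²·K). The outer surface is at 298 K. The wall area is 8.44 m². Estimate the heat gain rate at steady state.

Series thermal resistances:
R_inner film = 1/(h_i·A) = 1/(22.4×8.44) = 0.005289 K/W
R_aluminium = L/(kA) = 0.002/(201×8.44) = 1.179×10^-6 K/W
R_polyisocyanurate foam = L/(kA) = 0.035/(0.0263×8.44) = 0.1577 K/W
R_stainless steel = L/(kA) = 0.0037/(14.8×8.44) = 2.962×10^-5 K/W
R_total = 0.163 K/W
Q = ΔT / R_total = 219 / 0.163

Q ≈ 1340 W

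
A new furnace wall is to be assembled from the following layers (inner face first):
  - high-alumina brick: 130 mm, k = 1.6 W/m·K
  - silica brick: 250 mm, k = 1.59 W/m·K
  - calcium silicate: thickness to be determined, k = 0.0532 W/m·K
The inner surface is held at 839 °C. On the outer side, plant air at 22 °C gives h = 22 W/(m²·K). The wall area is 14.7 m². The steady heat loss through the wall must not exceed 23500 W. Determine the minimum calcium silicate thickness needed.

Series thermal resistances:
R_high-alumina brick = L/(kA) = 0.13/(1.6×14.7) = 0.005527 K/W
R_silica brick = L/(kA) = 0.25/(1.59×14.7) = 0.0107 K/W
R_outer film = 1/(h_o·A) = 1/(22×14.7) = 0.003092 K/W
Sum of the known resistances R_other = 0.01932 K/W
Required total resistance R_tot = ΔT/Q_allow = 817/23500 = 0.03477 K/W
R_calcium silicate = R_tot − R_other = 0.01545 K/W
L = R·k·A = 0.01545×0.0532×14.7

L ≈ 12.1 mm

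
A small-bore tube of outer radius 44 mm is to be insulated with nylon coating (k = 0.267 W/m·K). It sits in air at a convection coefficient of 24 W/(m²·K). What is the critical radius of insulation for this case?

For a cylinder r_cr = k/h = 0.267/24
r_cr = 11.1 mm; since the bare radius (44 mm) is above r_cr, any added insulation will reduce heat loss.

r_cr ≈ 11.1 mm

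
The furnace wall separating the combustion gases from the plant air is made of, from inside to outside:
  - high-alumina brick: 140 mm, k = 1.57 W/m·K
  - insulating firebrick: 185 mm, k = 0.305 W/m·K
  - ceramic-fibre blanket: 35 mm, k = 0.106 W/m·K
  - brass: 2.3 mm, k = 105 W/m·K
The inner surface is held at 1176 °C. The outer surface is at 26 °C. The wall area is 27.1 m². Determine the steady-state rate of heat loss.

Q ≈ 30400 W

Treating each layer as a thermal resistance in series:
R_high-alumina brick = L/(kA) = 0.14/(1.57×27.1) = 0.00329 K/W
R_insulating firebrick = L/(kA) = 0.185/(0.305×27.1) = 0.02238 K/W
R_ceramic-fibre blanket = L/(kA) = 0.035/(0.106×27.1) = 0.01218 K/W
R_brass = L/(kA) = 0.0023/(105×27.1) = 8.083×10^-7 K/W
R_total = 0.03786 K/W
Q = ΔT / R_total = 1150 / 0.03786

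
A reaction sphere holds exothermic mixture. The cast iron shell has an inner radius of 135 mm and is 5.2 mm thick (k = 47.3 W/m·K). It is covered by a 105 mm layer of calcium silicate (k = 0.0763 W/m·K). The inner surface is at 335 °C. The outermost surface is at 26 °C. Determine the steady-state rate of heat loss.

Q ≈ 97 W

Spherical conduction: R = (1/r_in − 1/r_out)/(4πk) per layer; series-sum.
R_cast iron shell = (1/0.135 − 1/0.1402)/(4π×47.3) = 4.622×10^-4 K/W
R_calcium silicate = (1/0.1402 − 1/0.2452)/(4π×0.0763) = 3.186 K/W
R_total = 3.186 K/W
Q = ΔT/R_total = 309/3.186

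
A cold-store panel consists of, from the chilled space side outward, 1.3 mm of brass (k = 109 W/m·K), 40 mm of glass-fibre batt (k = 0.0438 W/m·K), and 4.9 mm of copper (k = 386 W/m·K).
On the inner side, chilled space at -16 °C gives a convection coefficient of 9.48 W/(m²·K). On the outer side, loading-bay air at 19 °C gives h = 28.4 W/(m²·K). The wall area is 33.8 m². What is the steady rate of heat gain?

Q ≈ 1120 W

Thermal resistances in series:
R_inner film = 1/(h_i·A) = 1/(9.48×33.8) = 0.003121 K/W
R_brass = L/(kA) = 0.0013/(109×33.8) = 3.529×10^-7 K/W
R_glass-fibre batt = L/(kA) = 0.04/(0.0438×33.8) = 0.02702 K/W
R_copper = L/(kA) = 0.0049/(386×33.8) = 3.756×10^-7 K/W
R_outer film = 1/(h_o·A) = 1/(28.4×33.8) = 0.001042 K/W
R_total = 0.03118 K/W
Q = ΔT / R_total = 35 / 0.03118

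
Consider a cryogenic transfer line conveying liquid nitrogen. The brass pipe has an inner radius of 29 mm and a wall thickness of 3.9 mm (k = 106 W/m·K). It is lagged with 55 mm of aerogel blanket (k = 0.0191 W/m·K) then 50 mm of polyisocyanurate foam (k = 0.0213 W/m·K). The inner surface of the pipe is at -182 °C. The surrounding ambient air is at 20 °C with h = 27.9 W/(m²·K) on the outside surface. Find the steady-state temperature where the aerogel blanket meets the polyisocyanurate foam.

Cylindrical conduction, so R = ln(r₂/r₁)/(2πkL) per layer, in series:
R_brass pipe wall = ln(32.9/29)/(2π×106×1) = 1.894×10^-4 K/W
R_aerogel blanket = ln(87.9/32.9)/(2π×0.0191×1) = 8.189 K/W
R_polyisocyanurate foam = ln(137.9/87.9)/(2π×0.0213×1) = 3.365 K/W
R_outer film = 1/(h_o·2πr_oL) = 1/(27.9×2π×0.1379×1) = 0.04137 K/W
R_total = 11.6 K/W
Q = ΔT/R_total = 202/11.6
Q = 17.4 W/m
T_interface = T_inner + Q·ΣR(inner→interface) = -182 + 17.4×8.189

T ≈ -39.3 °C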